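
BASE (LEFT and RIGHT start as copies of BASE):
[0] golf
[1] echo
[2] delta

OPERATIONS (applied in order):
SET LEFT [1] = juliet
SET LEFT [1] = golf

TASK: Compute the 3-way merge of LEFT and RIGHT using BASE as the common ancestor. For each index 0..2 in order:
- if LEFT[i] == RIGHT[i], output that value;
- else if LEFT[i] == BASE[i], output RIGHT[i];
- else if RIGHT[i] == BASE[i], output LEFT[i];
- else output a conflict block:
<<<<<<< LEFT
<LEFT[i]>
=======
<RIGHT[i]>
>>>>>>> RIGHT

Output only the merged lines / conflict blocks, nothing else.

Final LEFT:  [golf, golf, delta]
Final RIGHT: [golf, echo, delta]
i=0: L=golf R=golf -> agree -> golf
i=1: L=golf, R=echo=BASE -> take LEFT -> golf
i=2: L=delta R=delta -> agree -> delta

Answer: golf
golf
delta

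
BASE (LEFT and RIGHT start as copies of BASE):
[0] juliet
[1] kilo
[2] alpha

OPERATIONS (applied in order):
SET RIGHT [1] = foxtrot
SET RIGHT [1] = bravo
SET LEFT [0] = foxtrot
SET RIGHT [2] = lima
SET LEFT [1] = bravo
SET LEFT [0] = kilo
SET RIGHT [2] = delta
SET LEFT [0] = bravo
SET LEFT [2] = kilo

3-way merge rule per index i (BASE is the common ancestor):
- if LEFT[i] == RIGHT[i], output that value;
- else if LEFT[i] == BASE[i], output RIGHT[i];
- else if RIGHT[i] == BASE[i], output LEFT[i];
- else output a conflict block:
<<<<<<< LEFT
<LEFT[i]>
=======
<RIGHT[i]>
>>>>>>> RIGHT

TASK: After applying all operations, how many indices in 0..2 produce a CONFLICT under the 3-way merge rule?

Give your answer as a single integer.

Answer: 1

Derivation:
Final LEFT:  [bravo, bravo, kilo]
Final RIGHT: [juliet, bravo, delta]
i=0: L=bravo, R=juliet=BASE -> take LEFT -> bravo
i=1: L=bravo R=bravo -> agree -> bravo
i=2: BASE=alpha L=kilo R=delta all differ -> CONFLICT
Conflict count: 1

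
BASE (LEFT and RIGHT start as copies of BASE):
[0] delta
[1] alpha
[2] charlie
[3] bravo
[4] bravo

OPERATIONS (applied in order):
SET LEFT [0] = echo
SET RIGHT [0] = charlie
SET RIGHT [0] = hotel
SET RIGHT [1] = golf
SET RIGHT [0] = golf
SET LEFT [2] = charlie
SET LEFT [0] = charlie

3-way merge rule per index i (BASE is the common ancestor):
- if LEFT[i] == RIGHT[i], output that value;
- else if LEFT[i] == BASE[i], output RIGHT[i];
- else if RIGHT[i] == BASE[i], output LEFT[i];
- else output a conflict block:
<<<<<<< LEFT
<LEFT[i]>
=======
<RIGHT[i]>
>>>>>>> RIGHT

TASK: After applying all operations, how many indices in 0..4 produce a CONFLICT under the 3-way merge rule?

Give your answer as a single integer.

Final LEFT:  [charlie, alpha, charlie, bravo, bravo]
Final RIGHT: [golf, golf, charlie, bravo, bravo]
i=0: BASE=delta L=charlie R=golf all differ -> CONFLICT
i=1: L=alpha=BASE, R=golf -> take RIGHT -> golf
i=2: L=charlie R=charlie -> agree -> charlie
i=3: L=bravo R=bravo -> agree -> bravo
i=4: L=bravo R=bravo -> agree -> bravo
Conflict count: 1

Answer: 1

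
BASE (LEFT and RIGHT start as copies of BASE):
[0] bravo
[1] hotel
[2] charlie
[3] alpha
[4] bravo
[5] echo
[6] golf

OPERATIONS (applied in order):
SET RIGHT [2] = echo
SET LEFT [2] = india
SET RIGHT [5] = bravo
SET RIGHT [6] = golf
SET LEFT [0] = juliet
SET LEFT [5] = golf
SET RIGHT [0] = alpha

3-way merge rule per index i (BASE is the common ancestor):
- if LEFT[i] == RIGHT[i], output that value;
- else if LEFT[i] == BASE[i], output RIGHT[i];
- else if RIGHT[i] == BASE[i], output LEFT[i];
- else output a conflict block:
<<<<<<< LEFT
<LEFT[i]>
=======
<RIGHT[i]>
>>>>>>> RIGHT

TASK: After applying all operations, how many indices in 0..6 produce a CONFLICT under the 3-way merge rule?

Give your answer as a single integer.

Final LEFT:  [juliet, hotel, india, alpha, bravo, golf, golf]
Final RIGHT: [alpha, hotel, echo, alpha, bravo, bravo, golf]
i=0: BASE=bravo L=juliet R=alpha all differ -> CONFLICT
i=1: L=hotel R=hotel -> agree -> hotel
i=2: BASE=charlie L=india R=echo all differ -> CONFLICT
i=3: L=alpha R=alpha -> agree -> alpha
i=4: L=bravo R=bravo -> agree -> bravo
i=5: BASE=echo L=golf R=bravo all differ -> CONFLICT
i=6: L=golf R=golf -> agree -> golf
Conflict count: 3

Answer: 3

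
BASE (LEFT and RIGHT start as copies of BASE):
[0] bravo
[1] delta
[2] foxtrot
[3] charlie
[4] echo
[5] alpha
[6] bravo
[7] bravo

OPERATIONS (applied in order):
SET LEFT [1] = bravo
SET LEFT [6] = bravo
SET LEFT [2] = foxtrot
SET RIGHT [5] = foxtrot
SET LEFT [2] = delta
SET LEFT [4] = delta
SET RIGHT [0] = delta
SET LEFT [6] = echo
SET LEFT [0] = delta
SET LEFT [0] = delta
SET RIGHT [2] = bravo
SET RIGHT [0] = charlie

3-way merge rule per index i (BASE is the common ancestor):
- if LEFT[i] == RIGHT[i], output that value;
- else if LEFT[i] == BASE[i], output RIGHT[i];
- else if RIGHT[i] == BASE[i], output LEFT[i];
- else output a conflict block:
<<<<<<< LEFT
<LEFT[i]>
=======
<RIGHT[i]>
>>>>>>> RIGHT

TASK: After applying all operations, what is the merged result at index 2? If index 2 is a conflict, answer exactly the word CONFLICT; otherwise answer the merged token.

Final LEFT:  [delta, bravo, delta, charlie, delta, alpha, echo, bravo]
Final RIGHT: [charlie, delta, bravo, charlie, echo, foxtrot, bravo, bravo]
i=0: BASE=bravo L=delta R=charlie all differ -> CONFLICT
i=1: L=bravo, R=delta=BASE -> take LEFT -> bravo
i=2: BASE=foxtrot L=delta R=bravo all differ -> CONFLICT
i=3: L=charlie R=charlie -> agree -> charlie
i=4: L=delta, R=echo=BASE -> take LEFT -> delta
i=5: L=alpha=BASE, R=foxtrot -> take RIGHT -> foxtrot
i=6: L=echo, R=bravo=BASE -> take LEFT -> echo
i=7: L=bravo R=bravo -> agree -> bravo
Index 2 -> CONFLICT

Answer: CONFLICT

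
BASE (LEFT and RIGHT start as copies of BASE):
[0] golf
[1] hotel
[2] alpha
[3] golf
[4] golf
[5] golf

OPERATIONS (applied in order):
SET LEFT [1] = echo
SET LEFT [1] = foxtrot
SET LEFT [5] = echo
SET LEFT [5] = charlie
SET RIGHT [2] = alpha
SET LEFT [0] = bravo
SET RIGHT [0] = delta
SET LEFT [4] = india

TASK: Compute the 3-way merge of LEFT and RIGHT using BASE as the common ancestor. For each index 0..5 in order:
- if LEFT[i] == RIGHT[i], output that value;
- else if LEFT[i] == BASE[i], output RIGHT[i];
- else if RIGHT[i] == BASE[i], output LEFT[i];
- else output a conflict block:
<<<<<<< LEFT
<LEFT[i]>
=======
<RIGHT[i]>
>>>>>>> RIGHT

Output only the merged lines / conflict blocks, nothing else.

Final LEFT:  [bravo, foxtrot, alpha, golf, india, charlie]
Final RIGHT: [delta, hotel, alpha, golf, golf, golf]
i=0: BASE=golf L=bravo R=delta all differ -> CONFLICT
i=1: L=foxtrot, R=hotel=BASE -> take LEFT -> foxtrot
i=2: L=alpha R=alpha -> agree -> alpha
i=3: L=golf R=golf -> agree -> golf
i=4: L=india, R=golf=BASE -> take LEFT -> india
i=5: L=charlie, R=golf=BASE -> take LEFT -> charlie

Answer: <<<<<<< LEFT
bravo
=======
delta
>>>>>>> RIGHT
foxtrot
alpha
golf
india
charlie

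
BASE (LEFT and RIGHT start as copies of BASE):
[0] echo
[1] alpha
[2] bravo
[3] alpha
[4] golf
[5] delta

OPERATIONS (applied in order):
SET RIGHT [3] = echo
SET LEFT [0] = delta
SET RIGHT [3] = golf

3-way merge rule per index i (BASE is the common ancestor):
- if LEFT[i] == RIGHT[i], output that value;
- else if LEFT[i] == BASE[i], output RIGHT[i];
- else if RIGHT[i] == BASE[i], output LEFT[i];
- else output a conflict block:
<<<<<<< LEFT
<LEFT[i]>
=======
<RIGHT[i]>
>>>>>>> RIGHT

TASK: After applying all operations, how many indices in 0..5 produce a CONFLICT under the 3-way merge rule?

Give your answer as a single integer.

Final LEFT:  [delta, alpha, bravo, alpha, golf, delta]
Final RIGHT: [echo, alpha, bravo, golf, golf, delta]
i=0: L=delta, R=echo=BASE -> take LEFT -> delta
i=1: L=alpha R=alpha -> agree -> alpha
i=2: L=bravo R=bravo -> agree -> bravo
i=3: L=alpha=BASE, R=golf -> take RIGHT -> golf
i=4: L=golf R=golf -> agree -> golf
i=5: L=delta R=delta -> agree -> delta
Conflict count: 0

Answer: 0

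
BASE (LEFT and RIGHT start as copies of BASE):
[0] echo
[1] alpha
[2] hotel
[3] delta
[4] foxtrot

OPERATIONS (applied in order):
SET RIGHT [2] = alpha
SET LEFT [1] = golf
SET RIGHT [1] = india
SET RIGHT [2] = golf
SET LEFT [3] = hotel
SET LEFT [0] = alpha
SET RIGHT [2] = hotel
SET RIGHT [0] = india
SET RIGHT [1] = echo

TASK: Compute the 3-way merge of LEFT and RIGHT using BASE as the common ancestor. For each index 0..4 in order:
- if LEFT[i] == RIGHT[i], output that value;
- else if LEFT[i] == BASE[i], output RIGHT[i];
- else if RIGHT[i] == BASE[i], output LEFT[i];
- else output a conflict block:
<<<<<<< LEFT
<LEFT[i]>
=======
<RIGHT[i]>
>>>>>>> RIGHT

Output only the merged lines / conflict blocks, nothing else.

Final LEFT:  [alpha, golf, hotel, hotel, foxtrot]
Final RIGHT: [india, echo, hotel, delta, foxtrot]
i=0: BASE=echo L=alpha R=india all differ -> CONFLICT
i=1: BASE=alpha L=golf R=echo all differ -> CONFLICT
i=2: L=hotel R=hotel -> agree -> hotel
i=3: L=hotel, R=delta=BASE -> take LEFT -> hotel
i=4: L=foxtrot R=foxtrot -> agree -> foxtrot

Answer: <<<<<<< LEFT
alpha
=======
india
>>>>>>> RIGHT
<<<<<<< LEFT
golf
=======
echo
>>>>>>> RIGHT
hotel
hotel
foxtrot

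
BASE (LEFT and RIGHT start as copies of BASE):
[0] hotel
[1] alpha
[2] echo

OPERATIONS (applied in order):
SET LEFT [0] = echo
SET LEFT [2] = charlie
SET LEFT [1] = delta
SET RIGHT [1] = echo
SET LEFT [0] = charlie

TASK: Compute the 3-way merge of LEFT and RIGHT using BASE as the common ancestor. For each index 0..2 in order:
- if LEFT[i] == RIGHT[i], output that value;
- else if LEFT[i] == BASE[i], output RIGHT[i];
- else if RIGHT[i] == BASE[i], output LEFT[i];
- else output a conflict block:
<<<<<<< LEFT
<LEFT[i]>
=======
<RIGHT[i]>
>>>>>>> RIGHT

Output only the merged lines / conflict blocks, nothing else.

Final LEFT:  [charlie, delta, charlie]
Final RIGHT: [hotel, echo, echo]
i=0: L=charlie, R=hotel=BASE -> take LEFT -> charlie
i=1: BASE=alpha L=delta R=echo all differ -> CONFLICT
i=2: L=charlie, R=echo=BASE -> take LEFT -> charlie

Answer: charlie
<<<<<<< LEFT
delta
=======
echo
>>>>>>> RIGHT
charlie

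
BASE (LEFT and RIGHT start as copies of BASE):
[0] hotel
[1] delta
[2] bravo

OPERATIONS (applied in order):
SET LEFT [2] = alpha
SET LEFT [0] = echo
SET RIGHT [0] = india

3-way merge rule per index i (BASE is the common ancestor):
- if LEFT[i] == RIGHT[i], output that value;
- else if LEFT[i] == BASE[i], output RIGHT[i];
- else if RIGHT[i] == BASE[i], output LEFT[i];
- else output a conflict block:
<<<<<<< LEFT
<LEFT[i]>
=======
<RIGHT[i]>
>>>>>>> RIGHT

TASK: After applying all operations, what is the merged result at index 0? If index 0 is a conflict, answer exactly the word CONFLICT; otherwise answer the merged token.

Final LEFT:  [echo, delta, alpha]
Final RIGHT: [india, delta, bravo]
i=0: BASE=hotel L=echo R=india all differ -> CONFLICT
i=1: L=delta R=delta -> agree -> delta
i=2: L=alpha, R=bravo=BASE -> take LEFT -> alpha
Index 0 -> CONFLICT

Answer: CONFLICT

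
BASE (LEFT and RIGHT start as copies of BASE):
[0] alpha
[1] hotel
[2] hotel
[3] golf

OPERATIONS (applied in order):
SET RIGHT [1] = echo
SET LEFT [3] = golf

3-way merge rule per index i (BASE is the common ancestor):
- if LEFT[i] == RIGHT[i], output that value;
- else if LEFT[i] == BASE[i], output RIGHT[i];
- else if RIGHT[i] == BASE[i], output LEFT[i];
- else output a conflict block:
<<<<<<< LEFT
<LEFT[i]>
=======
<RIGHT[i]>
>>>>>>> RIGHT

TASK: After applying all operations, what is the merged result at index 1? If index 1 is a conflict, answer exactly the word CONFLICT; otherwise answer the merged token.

Final LEFT:  [alpha, hotel, hotel, golf]
Final RIGHT: [alpha, echo, hotel, golf]
i=0: L=alpha R=alpha -> agree -> alpha
i=1: L=hotel=BASE, R=echo -> take RIGHT -> echo
i=2: L=hotel R=hotel -> agree -> hotel
i=3: L=golf R=golf -> agree -> golf
Index 1 -> echo

Answer: echo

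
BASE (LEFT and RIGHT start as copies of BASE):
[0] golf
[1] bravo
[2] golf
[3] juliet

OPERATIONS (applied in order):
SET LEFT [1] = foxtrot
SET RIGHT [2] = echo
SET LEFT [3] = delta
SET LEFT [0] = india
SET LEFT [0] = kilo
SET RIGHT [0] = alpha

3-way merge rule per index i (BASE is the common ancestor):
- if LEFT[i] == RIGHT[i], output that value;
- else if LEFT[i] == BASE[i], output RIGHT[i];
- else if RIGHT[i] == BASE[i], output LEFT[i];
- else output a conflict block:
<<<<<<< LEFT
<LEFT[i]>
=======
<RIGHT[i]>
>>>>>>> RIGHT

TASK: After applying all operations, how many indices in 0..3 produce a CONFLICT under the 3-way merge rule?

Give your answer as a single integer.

Final LEFT:  [kilo, foxtrot, golf, delta]
Final RIGHT: [alpha, bravo, echo, juliet]
i=0: BASE=golf L=kilo R=alpha all differ -> CONFLICT
i=1: L=foxtrot, R=bravo=BASE -> take LEFT -> foxtrot
i=2: L=golf=BASE, R=echo -> take RIGHT -> echo
i=3: L=delta, R=juliet=BASE -> take LEFT -> delta
Conflict count: 1

Answer: 1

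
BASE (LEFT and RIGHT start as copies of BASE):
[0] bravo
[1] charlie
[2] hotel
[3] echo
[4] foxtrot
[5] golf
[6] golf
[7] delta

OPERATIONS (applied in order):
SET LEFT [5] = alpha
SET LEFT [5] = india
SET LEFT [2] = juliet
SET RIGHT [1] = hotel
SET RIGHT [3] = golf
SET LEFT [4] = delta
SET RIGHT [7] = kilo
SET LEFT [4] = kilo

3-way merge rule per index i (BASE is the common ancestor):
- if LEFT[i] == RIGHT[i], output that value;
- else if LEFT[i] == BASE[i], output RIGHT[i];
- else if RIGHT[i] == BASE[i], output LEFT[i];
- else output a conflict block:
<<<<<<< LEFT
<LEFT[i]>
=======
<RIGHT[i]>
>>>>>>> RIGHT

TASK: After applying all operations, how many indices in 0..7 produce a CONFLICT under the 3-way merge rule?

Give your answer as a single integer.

Final LEFT:  [bravo, charlie, juliet, echo, kilo, india, golf, delta]
Final RIGHT: [bravo, hotel, hotel, golf, foxtrot, golf, golf, kilo]
i=0: L=bravo R=bravo -> agree -> bravo
i=1: L=charlie=BASE, R=hotel -> take RIGHT -> hotel
i=2: L=juliet, R=hotel=BASE -> take LEFT -> juliet
i=3: L=echo=BASE, R=golf -> take RIGHT -> golf
i=4: L=kilo, R=foxtrot=BASE -> take LEFT -> kilo
i=5: L=india, R=golf=BASE -> take LEFT -> india
i=6: L=golf R=golf -> agree -> golf
i=7: L=delta=BASE, R=kilo -> take RIGHT -> kilo
Conflict count: 0

Answer: 0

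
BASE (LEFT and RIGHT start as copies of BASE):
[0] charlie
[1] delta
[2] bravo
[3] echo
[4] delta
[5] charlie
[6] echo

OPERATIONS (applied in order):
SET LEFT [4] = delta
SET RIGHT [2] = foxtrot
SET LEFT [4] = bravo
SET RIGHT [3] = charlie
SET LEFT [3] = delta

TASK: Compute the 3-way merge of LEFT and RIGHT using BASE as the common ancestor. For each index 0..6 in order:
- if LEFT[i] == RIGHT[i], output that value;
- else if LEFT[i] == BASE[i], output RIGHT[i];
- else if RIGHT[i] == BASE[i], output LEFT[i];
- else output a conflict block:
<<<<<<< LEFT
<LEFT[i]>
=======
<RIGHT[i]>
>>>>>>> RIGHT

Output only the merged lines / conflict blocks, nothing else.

Final LEFT:  [charlie, delta, bravo, delta, bravo, charlie, echo]
Final RIGHT: [charlie, delta, foxtrot, charlie, delta, charlie, echo]
i=0: L=charlie R=charlie -> agree -> charlie
i=1: L=delta R=delta -> agree -> delta
i=2: L=bravo=BASE, R=foxtrot -> take RIGHT -> foxtrot
i=3: BASE=echo L=delta R=charlie all differ -> CONFLICT
i=4: L=bravo, R=delta=BASE -> take LEFT -> bravo
i=5: L=charlie R=charlie -> agree -> charlie
i=6: L=echo R=echo -> agree -> echo

Answer: charlie
delta
foxtrot
<<<<<<< LEFT
delta
=======
charlie
>>>>>>> RIGHT
bravo
charlie
echo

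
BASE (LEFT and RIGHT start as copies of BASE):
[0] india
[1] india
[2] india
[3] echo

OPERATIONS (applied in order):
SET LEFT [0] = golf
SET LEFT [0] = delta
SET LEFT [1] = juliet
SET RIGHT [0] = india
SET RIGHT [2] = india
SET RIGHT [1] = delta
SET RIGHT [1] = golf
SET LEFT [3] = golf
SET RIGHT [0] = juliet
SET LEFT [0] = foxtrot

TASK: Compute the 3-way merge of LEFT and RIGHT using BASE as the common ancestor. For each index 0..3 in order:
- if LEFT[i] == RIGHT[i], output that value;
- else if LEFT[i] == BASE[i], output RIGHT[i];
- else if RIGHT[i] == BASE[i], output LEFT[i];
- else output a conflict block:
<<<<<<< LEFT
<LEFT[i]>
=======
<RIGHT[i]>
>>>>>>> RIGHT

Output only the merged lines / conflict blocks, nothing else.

Final LEFT:  [foxtrot, juliet, india, golf]
Final RIGHT: [juliet, golf, india, echo]
i=0: BASE=india L=foxtrot R=juliet all differ -> CONFLICT
i=1: BASE=india L=juliet R=golf all differ -> CONFLICT
i=2: L=india R=india -> agree -> india
i=3: L=golf, R=echo=BASE -> take LEFT -> golf

Answer: <<<<<<< LEFT
foxtrot
=======
juliet
>>>>>>> RIGHT
<<<<<<< LEFT
juliet
=======
golf
>>>>>>> RIGHT
india
golf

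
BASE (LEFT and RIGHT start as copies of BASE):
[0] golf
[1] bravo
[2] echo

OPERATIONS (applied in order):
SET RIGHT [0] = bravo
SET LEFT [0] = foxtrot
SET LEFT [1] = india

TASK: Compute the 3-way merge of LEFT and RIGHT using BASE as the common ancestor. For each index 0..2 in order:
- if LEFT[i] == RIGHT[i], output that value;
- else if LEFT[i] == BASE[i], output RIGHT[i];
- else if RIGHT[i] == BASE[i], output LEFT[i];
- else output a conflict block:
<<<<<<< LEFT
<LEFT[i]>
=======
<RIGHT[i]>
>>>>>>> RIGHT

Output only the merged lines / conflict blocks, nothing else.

Final LEFT:  [foxtrot, india, echo]
Final RIGHT: [bravo, bravo, echo]
i=0: BASE=golf L=foxtrot R=bravo all differ -> CONFLICT
i=1: L=india, R=bravo=BASE -> take LEFT -> india
i=2: L=echo R=echo -> agree -> echo

Answer: <<<<<<< LEFT
foxtrot
=======
bravo
>>>>>>> RIGHT
india
echo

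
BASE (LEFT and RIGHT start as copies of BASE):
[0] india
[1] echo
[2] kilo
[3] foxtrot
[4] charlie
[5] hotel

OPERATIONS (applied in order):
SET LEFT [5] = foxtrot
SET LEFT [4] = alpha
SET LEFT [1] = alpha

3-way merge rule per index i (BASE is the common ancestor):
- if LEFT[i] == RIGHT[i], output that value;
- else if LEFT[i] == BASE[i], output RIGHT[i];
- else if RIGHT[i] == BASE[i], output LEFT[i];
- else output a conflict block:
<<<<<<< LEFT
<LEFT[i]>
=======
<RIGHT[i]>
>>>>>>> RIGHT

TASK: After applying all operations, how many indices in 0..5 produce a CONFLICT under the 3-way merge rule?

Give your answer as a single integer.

Answer: 0

Derivation:
Final LEFT:  [india, alpha, kilo, foxtrot, alpha, foxtrot]
Final RIGHT: [india, echo, kilo, foxtrot, charlie, hotel]
i=0: L=india R=india -> agree -> india
i=1: L=alpha, R=echo=BASE -> take LEFT -> alpha
i=2: L=kilo R=kilo -> agree -> kilo
i=3: L=foxtrot R=foxtrot -> agree -> foxtrot
i=4: L=alpha, R=charlie=BASE -> take LEFT -> alpha
i=5: L=foxtrot, R=hotel=BASE -> take LEFT -> foxtrot
Conflict count: 0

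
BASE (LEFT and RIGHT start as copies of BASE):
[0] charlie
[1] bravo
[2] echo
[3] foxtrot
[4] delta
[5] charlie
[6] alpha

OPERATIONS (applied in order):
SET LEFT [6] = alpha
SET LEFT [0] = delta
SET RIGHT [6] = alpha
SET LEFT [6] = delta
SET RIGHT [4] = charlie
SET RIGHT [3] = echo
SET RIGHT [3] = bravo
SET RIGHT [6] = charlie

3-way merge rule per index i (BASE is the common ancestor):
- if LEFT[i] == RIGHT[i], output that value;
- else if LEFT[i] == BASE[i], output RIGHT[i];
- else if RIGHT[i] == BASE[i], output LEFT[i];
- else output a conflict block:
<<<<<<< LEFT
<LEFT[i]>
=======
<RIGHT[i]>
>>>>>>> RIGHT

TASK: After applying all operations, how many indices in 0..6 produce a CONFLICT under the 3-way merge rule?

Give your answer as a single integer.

Answer: 1

Derivation:
Final LEFT:  [delta, bravo, echo, foxtrot, delta, charlie, delta]
Final RIGHT: [charlie, bravo, echo, bravo, charlie, charlie, charlie]
i=0: L=delta, R=charlie=BASE -> take LEFT -> delta
i=1: L=bravo R=bravo -> agree -> bravo
i=2: L=echo R=echo -> agree -> echo
i=3: L=foxtrot=BASE, R=bravo -> take RIGHT -> bravo
i=4: L=delta=BASE, R=charlie -> take RIGHT -> charlie
i=5: L=charlie R=charlie -> agree -> charlie
i=6: BASE=alpha L=delta R=charlie all differ -> CONFLICT
Conflict count: 1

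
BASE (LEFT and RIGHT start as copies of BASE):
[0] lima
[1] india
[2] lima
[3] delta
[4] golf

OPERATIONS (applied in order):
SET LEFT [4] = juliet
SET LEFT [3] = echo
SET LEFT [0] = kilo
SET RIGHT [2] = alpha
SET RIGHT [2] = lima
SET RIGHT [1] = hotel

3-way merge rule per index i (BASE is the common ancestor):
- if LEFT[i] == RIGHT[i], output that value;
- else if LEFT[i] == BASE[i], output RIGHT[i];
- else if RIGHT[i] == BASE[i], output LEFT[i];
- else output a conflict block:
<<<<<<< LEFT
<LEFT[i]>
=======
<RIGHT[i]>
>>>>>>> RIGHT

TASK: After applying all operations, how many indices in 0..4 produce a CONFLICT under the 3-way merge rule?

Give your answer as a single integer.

Final LEFT:  [kilo, india, lima, echo, juliet]
Final RIGHT: [lima, hotel, lima, delta, golf]
i=0: L=kilo, R=lima=BASE -> take LEFT -> kilo
i=1: L=india=BASE, R=hotel -> take RIGHT -> hotel
i=2: L=lima R=lima -> agree -> lima
i=3: L=echo, R=delta=BASE -> take LEFT -> echo
i=4: L=juliet, R=golf=BASE -> take LEFT -> juliet
Conflict count: 0

Answer: 0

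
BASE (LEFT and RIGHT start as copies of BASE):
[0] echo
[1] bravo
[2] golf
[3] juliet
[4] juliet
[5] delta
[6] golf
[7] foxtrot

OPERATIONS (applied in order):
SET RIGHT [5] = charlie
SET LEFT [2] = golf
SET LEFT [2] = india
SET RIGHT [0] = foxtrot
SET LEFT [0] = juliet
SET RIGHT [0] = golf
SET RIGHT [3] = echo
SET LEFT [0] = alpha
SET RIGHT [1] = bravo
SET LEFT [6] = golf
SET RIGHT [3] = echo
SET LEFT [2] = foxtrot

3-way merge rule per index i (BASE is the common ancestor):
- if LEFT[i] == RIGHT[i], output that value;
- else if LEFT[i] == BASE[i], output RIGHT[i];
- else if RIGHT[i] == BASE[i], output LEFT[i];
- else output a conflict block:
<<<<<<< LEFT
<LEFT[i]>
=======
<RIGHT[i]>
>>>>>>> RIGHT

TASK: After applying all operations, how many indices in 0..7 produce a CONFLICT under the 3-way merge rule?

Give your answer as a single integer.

Answer: 1

Derivation:
Final LEFT:  [alpha, bravo, foxtrot, juliet, juliet, delta, golf, foxtrot]
Final RIGHT: [golf, bravo, golf, echo, juliet, charlie, golf, foxtrot]
i=0: BASE=echo L=alpha R=golf all differ -> CONFLICT
i=1: L=bravo R=bravo -> agree -> bravo
i=2: L=foxtrot, R=golf=BASE -> take LEFT -> foxtrot
i=3: L=juliet=BASE, R=echo -> take RIGHT -> echo
i=4: L=juliet R=juliet -> agree -> juliet
i=5: L=delta=BASE, R=charlie -> take RIGHT -> charlie
i=6: L=golf R=golf -> agree -> golf
i=7: L=foxtrot R=foxtrot -> agree -> foxtrot
Conflict count: 1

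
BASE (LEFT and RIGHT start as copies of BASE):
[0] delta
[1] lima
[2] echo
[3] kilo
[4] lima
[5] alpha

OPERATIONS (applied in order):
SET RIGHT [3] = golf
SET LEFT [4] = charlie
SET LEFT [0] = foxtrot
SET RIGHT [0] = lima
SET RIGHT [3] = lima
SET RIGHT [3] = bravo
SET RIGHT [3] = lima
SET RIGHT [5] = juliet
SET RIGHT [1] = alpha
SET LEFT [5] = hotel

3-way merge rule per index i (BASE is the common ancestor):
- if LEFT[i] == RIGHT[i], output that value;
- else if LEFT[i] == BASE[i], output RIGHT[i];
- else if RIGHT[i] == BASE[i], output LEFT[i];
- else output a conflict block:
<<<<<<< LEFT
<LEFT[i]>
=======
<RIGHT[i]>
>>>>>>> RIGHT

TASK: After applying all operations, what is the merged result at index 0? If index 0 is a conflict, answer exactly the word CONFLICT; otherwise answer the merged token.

Final LEFT:  [foxtrot, lima, echo, kilo, charlie, hotel]
Final RIGHT: [lima, alpha, echo, lima, lima, juliet]
i=0: BASE=delta L=foxtrot R=lima all differ -> CONFLICT
i=1: L=lima=BASE, R=alpha -> take RIGHT -> alpha
i=2: L=echo R=echo -> agree -> echo
i=3: L=kilo=BASE, R=lima -> take RIGHT -> lima
i=4: L=charlie, R=lima=BASE -> take LEFT -> charlie
i=5: BASE=alpha L=hotel R=juliet all differ -> CONFLICT
Index 0 -> CONFLICT

Answer: CONFLICT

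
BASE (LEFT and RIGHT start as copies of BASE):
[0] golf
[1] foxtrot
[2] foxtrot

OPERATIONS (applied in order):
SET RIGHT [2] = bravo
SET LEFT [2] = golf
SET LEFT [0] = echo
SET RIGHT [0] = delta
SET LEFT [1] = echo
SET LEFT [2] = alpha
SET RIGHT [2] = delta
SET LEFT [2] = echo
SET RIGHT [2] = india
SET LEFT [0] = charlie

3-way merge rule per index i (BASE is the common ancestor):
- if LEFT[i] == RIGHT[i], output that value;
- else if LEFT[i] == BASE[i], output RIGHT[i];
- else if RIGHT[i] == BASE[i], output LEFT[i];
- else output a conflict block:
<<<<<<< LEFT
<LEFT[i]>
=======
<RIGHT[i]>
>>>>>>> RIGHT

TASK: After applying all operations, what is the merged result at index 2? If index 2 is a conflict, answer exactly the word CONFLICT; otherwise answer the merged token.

Final LEFT:  [charlie, echo, echo]
Final RIGHT: [delta, foxtrot, india]
i=0: BASE=golf L=charlie R=delta all differ -> CONFLICT
i=1: L=echo, R=foxtrot=BASE -> take LEFT -> echo
i=2: BASE=foxtrot L=echo R=india all differ -> CONFLICT
Index 2 -> CONFLICT

Answer: CONFLICT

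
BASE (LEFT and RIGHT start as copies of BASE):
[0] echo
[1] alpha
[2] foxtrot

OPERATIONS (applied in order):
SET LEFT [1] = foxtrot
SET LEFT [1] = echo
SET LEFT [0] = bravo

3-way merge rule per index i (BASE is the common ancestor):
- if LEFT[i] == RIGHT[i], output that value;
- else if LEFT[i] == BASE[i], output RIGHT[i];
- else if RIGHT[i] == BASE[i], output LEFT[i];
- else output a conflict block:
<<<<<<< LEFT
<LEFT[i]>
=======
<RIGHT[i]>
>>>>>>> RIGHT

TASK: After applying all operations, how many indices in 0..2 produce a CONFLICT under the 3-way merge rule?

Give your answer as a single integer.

Answer: 0

Derivation:
Final LEFT:  [bravo, echo, foxtrot]
Final RIGHT: [echo, alpha, foxtrot]
i=0: L=bravo, R=echo=BASE -> take LEFT -> bravo
i=1: L=echo, R=alpha=BASE -> take LEFT -> echo
i=2: L=foxtrot R=foxtrot -> agree -> foxtrot
Conflict count: 0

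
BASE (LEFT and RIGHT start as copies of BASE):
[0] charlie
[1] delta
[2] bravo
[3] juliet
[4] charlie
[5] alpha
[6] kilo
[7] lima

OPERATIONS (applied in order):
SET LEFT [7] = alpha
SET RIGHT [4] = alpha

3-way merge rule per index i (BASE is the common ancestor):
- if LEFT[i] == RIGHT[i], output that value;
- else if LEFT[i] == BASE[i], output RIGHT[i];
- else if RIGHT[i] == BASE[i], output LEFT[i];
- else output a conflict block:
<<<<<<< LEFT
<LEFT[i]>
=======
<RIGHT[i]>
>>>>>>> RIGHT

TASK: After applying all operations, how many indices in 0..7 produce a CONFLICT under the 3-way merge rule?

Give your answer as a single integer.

Final LEFT:  [charlie, delta, bravo, juliet, charlie, alpha, kilo, alpha]
Final RIGHT: [charlie, delta, bravo, juliet, alpha, alpha, kilo, lima]
i=0: L=charlie R=charlie -> agree -> charlie
i=1: L=delta R=delta -> agree -> delta
i=2: L=bravo R=bravo -> agree -> bravo
i=3: L=juliet R=juliet -> agree -> juliet
i=4: L=charlie=BASE, R=alpha -> take RIGHT -> alpha
i=5: L=alpha R=alpha -> agree -> alpha
i=6: L=kilo R=kilo -> agree -> kilo
i=7: L=alpha, R=lima=BASE -> take LEFT -> alpha
Conflict count: 0

Answer: 0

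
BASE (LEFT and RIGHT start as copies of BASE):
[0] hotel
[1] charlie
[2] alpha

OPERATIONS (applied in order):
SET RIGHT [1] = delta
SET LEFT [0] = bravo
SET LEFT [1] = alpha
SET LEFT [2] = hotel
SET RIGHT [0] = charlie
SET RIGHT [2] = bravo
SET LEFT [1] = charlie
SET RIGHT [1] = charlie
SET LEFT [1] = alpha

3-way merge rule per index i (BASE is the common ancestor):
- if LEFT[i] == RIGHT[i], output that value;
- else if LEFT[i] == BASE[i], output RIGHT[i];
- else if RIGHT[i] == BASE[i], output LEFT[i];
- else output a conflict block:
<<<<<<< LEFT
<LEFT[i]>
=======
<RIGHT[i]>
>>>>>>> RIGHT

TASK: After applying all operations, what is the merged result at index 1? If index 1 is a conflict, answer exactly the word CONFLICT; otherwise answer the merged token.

Final LEFT:  [bravo, alpha, hotel]
Final RIGHT: [charlie, charlie, bravo]
i=0: BASE=hotel L=bravo R=charlie all differ -> CONFLICT
i=1: L=alpha, R=charlie=BASE -> take LEFT -> alpha
i=2: BASE=alpha L=hotel R=bravo all differ -> CONFLICT
Index 1 -> alpha

Answer: alpha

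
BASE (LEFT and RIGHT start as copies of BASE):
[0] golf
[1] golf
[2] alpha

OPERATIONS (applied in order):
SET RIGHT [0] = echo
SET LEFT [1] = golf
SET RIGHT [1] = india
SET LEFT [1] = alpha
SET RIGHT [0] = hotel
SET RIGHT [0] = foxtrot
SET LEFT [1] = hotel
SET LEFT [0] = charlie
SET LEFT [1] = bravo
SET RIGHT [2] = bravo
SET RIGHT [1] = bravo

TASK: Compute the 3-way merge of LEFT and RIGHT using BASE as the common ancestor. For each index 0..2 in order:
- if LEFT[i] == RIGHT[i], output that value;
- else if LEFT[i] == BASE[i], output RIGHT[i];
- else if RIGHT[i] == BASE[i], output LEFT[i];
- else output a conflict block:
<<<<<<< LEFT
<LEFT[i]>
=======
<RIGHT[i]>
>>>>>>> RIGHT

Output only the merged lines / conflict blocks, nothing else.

Answer: <<<<<<< LEFT
charlie
=======
foxtrot
>>>>>>> RIGHT
bravo
bravo

Derivation:
Final LEFT:  [charlie, bravo, alpha]
Final RIGHT: [foxtrot, bravo, bravo]
i=0: BASE=golf L=charlie R=foxtrot all differ -> CONFLICT
i=1: L=bravo R=bravo -> agree -> bravo
i=2: L=alpha=BASE, R=bravo -> take RIGHT -> bravo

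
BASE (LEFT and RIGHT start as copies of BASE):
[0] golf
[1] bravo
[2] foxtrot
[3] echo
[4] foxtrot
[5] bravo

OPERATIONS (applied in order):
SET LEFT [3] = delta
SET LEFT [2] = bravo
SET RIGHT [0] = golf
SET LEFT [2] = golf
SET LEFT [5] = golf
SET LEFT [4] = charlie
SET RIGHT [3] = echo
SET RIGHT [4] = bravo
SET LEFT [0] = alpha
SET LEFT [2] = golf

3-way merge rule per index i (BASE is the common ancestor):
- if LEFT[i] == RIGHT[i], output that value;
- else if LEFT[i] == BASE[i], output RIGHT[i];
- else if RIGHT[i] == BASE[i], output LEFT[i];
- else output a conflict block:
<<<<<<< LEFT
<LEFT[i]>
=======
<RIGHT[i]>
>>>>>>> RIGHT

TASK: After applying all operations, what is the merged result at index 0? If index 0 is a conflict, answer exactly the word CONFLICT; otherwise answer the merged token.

Final LEFT:  [alpha, bravo, golf, delta, charlie, golf]
Final RIGHT: [golf, bravo, foxtrot, echo, bravo, bravo]
i=0: L=alpha, R=golf=BASE -> take LEFT -> alpha
i=1: L=bravo R=bravo -> agree -> bravo
i=2: L=golf, R=foxtrot=BASE -> take LEFT -> golf
i=3: L=delta, R=echo=BASE -> take LEFT -> delta
i=4: BASE=foxtrot L=charlie R=bravo all differ -> CONFLICT
i=5: L=golf, R=bravo=BASE -> take LEFT -> golf
Index 0 -> alpha

Answer: alpha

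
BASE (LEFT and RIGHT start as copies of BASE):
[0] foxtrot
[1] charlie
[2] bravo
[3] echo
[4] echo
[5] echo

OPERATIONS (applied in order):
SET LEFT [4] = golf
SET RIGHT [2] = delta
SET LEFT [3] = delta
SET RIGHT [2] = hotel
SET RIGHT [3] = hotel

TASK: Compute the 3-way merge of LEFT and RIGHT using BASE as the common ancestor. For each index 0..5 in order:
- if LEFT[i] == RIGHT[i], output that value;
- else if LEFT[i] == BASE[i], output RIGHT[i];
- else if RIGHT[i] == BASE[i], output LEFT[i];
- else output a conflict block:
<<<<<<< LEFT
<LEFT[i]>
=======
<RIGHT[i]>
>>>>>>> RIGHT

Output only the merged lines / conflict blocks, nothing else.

Final LEFT:  [foxtrot, charlie, bravo, delta, golf, echo]
Final RIGHT: [foxtrot, charlie, hotel, hotel, echo, echo]
i=0: L=foxtrot R=foxtrot -> agree -> foxtrot
i=1: L=charlie R=charlie -> agree -> charlie
i=2: L=bravo=BASE, R=hotel -> take RIGHT -> hotel
i=3: BASE=echo L=delta R=hotel all differ -> CONFLICT
i=4: L=golf, R=echo=BASE -> take LEFT -> golf
i=5: L=echo R=echo -> agree -> echo

Answer: foxtrot
charlie
hotel
<<<<<<< LEFT
delta
=======
hotel
>>>>>>> RIGHT
golf
echo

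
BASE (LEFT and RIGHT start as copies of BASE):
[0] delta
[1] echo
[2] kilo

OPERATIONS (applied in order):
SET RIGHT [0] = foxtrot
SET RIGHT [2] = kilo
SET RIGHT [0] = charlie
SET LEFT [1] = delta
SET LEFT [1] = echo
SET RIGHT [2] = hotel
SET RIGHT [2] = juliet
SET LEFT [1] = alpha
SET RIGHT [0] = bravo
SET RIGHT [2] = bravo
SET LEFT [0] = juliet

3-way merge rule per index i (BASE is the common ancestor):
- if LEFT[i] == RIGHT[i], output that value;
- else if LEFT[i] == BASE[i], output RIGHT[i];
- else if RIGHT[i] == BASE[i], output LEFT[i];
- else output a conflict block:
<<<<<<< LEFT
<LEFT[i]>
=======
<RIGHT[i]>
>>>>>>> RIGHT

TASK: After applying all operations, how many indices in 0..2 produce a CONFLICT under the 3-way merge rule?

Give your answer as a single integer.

Final LEFT:  [juliet, alpha, kilo]
Final RIGHT: [bravo, echo, bravo]
i=0: BASE=delta L=juliet R=bravo all differ -> CONFLICT
i=1: L=alpha, R=echo=BASE -> take LEFT -> alpha
i=2: L=kilo=BASE, R=bravo -> take RIGHT -> bravo
Conflict count: 1

Answer: 1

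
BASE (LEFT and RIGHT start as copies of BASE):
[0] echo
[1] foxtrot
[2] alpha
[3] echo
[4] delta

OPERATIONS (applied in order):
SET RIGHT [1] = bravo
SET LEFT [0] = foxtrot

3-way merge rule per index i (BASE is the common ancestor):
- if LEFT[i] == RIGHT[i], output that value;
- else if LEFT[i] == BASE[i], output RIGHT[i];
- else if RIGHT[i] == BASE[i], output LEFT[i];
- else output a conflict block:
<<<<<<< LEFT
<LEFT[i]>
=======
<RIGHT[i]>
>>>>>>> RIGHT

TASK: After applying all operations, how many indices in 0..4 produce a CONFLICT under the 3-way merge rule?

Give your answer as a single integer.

Final LEFT:  [foxtrot, foxtrot, alpha, echo, delta]
Final RIGHT: [echo, bravo, alpha, echo, delta]
i=0: L=foxtrot, R=echo=BASE -> take LEFT -> foxtrot
i=1: L=foxtrot=BASE, R=bravo -> take RIGHT -> bravo
i=2: L=alpha R=alpha -> agree -> alpha
i=3: L=echo R=echo -> agree -> echo
i=4: L=delta R=delta -> agree -> delta
Conflict count: 0

Answer: 0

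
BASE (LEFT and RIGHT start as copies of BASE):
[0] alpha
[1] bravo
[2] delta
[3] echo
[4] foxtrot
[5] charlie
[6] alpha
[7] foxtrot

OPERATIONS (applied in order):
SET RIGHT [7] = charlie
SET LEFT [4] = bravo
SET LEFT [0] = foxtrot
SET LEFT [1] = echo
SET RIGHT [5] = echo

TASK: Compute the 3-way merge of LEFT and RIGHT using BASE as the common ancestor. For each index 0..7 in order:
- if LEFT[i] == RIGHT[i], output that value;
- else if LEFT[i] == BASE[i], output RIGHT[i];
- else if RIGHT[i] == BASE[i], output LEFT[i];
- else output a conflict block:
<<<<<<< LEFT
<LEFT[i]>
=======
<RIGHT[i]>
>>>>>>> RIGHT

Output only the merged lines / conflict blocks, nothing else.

Answer: foxtrot
echo
delta
echo
bravo
echo
alpha
charlie

Derivation:
Final LEFT:  [foxtrot, echo, delta, echo, bravo, charlie, alpha, foxtrot]
Final RIGHT: [alpha, bravo, delta, echo, foxtrot, echo, alpha, charlie]
i=0: L=foxtrot, R=alpha=BASE -> take LEFT -> foxtrot
i=1: L=echo, R=bravo=BASE -> take LEFT -> echo
i=2: L=delta R=delta -> agree -> delta
i=3: L=echo R=echo -> agree -> echo
i=4: L=bravo, R=foxtrot=BASE -> take LEFT -> bravo
i=5: L=charlie=BASE, R=echo -> take RIGHT -> echo
i=6: L=alpha R=alpha -> agree -> alpha
i=7: L=foxtrot=BASE, R=charlie -> take RIGHT -> charlie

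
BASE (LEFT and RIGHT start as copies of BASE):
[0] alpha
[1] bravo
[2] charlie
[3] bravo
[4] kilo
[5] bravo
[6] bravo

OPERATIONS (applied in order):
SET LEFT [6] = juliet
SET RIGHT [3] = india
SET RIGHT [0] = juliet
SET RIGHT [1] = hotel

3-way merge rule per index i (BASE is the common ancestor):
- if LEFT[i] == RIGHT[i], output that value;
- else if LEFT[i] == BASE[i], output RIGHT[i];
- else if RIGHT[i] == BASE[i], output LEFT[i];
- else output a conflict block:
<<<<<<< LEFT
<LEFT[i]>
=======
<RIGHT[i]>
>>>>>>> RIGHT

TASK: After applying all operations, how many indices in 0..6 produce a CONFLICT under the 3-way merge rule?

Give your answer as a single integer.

Answer: 0

Derivation:
Final LEFT:  [alpha, bravo, charlie, bravo, kilo, bravo, juliet]
Final RIGHT: [juliet, hotel, charlie, india, kilo, bravo, bravo]
i=0: L=alpha=BASE, R=juliet -> take RIGHT -> juliet
i=1: L=bravo=BASE, R=hotel -> take RIGHT -> hotel
i=2: L=charlie R=charlie -> agree -> charlie
i=3: L=bravo=BASE, R=india -> take RIGHT -> india
i=4: L=kilo R=kilo -> agree -> kilo
i=5: L=bravo R=bravo -> agree -> bravo
i=6: L=juliet, R=bravo=BASE -> take LEFT -> juliet
Conflict count: 0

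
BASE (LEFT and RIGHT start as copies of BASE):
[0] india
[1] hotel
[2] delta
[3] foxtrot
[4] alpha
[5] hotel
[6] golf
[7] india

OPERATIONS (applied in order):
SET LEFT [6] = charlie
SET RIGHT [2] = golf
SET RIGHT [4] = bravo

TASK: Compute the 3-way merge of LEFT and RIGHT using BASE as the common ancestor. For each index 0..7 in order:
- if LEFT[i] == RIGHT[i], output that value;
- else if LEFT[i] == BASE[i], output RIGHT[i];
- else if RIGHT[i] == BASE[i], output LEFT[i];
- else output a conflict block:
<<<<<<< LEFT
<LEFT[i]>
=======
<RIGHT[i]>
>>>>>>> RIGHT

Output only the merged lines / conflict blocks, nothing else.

Answer: india
hotel
golf
foxtrot
bravo
hotel
charlie
india

Derivation:
Final LEFT:  [india, hotel, delta, foxtrot, alpha, hotel, charlie, india]
Final RIGHT: [india, hotel, golf, foxtrot, bravo, hotel, golf, india]
i=0: L=india R=india -> agree -> india
i=1: L=hotel R=hotel -> agree -> hotel
i=2: L=delta=BASE, R=golf -> take RIGHT -> golf
i=3: L=foxtrot R=foxtrot -> agree -> foxtrot
i=4: L=alpha=BASE, R=bravo -> take RIGHT -> bravo
i=5: L=hotel R=hotel -> agree -> hotel
i=6: L=charlie, R=golf=BASE -> take LEFT -> charlie
i=7: L=india R=india -> agree -> india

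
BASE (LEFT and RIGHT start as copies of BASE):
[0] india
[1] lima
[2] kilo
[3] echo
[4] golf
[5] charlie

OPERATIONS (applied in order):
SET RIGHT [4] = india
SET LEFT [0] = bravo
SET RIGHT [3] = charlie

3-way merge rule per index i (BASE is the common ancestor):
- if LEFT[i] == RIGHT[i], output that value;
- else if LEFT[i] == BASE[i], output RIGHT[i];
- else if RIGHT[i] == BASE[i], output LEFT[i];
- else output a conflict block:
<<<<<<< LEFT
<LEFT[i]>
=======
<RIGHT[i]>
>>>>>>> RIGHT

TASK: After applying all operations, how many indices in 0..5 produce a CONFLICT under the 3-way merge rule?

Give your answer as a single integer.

Final LEFT:  [bravo, lima, kilo, echo, golf, charlie]
Final RIGHT: [india, lima, kilo, charlie, india, charlie]
i=0: L=bravo, R=india=BASE -> take LEFT -> bravo
i=1: L=lima R=lima -> agree -> lima
i=2: L=kilo R=kilo -> agree -> kilo
i=3: L=echo=BASE, R=charlie -> take RIGHT -> charlie
i=4: L=golf=BASE, R=india -> take RIGHT -> india
i=5: L=charlie R=charlie -> agree -> charlie
Conflict count: 0

Answer: 0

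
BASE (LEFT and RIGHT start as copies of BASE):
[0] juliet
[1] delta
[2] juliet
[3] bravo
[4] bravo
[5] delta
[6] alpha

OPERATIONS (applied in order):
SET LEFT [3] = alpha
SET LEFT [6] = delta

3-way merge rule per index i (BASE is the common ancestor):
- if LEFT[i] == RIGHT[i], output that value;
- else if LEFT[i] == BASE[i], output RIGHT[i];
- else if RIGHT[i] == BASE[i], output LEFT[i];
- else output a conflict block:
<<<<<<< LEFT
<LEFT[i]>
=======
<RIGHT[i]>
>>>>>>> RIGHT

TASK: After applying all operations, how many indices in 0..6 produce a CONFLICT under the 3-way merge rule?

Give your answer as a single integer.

Answer: 0

Derivation:
Final LEFT:  [juliet, delta, juliet, alpha, bravo, delta, delta]
Final RIGHT: [juliet, delta, juliet, bravo, bravo, delta, alpha]
i=0: L=juliet R=juliet -> agree -> juliet
i=1: L=delta R=delta -> agree -> delta
i=2: L=juliet R=juliet -> agree -> juliet
i=3: L=alpha, R=bravo=BASE -> take LEFT -> alpha
i=4: L=bravo R=bravo -> agree -> bravo
i=5: L=delta R=delta -> agree -> delta
i=6: L=delta, R=alpha=BASE -> take LEFT -> delta
Conflict count: 0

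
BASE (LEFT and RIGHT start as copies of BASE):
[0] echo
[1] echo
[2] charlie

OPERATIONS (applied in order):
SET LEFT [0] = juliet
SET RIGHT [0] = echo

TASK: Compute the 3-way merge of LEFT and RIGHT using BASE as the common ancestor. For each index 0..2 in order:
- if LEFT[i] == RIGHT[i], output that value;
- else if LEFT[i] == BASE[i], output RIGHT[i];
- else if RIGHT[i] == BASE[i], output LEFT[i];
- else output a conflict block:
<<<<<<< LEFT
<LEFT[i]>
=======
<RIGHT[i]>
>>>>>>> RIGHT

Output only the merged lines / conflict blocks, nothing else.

Final LEFT:  [juliet, echo, charlie]
Final RIGHT: [echo, echo, charlie]
i=0: L=juliet, R=echo=BASE -> take LEFT -> juliet
i=1: L=echo R=echo -> agree -> echo
i=2: L=charlie R=charlie -> agree -> charlie

Answer: juliet
echo
charlie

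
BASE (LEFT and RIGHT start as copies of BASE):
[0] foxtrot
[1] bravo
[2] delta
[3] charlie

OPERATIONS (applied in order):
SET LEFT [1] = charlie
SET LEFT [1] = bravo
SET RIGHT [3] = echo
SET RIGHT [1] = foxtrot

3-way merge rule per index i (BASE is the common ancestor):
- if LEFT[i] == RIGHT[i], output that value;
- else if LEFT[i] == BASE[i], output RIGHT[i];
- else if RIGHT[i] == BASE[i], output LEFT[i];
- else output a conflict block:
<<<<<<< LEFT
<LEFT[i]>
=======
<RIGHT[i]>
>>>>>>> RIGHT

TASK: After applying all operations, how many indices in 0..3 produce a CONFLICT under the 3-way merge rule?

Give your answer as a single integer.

Final LEFT:  [foxtrot, bravo, delta, charlie]
Final RIGHT: [foxtrot, foxtrot, delta, echo]
i=0: L=foxtrot R=foxtrot -> agree -> foxtrot
i=1: L=bravo=BASE, R=foxtrot -> take RIGHT -> foxtrot
i=2: L=delta R=delta -> agree -> delta
i=3: L=charlie=BASE, R=echo -> take RIGHT -> echo
Conflict count: 0

Answer: 0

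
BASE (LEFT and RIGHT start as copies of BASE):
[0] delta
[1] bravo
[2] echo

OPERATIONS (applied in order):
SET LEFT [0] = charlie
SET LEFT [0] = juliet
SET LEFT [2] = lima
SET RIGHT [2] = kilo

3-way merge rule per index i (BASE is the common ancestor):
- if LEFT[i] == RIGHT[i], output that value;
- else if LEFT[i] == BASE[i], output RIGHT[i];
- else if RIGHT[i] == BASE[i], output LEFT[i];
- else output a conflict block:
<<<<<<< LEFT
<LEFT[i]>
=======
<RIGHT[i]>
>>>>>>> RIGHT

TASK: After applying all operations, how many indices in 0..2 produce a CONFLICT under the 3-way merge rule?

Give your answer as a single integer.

Answer: 1

Derivation:
Final LEFT:  [juliet, bravo, lima]
Final RIGHT: [delta, bravo, kilo]
i=0: L=juliet, R=delta=BASE -> take LEFT -> juliet
i=1: L=bravo R=bravo -> agree -> bravo
i=2: BASE=echo L=lima R=kilo all differ -> CONFLICT
Conflict count: 1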